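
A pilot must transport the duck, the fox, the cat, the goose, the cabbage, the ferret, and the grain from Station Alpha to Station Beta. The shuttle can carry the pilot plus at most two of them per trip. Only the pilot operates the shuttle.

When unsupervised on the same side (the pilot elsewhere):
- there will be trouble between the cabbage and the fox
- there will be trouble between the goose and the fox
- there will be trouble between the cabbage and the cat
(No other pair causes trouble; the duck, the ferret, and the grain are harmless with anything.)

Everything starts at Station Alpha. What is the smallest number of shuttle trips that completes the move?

Counting alone: the pilot can take at most 2 across per trip to Station Beta, so moving all 7 needs at least 4 loaded trips out, with a return between consecutive ones — at least 7 crossings.
The plan below uses exactly 7 crossings, so it is optimal:
1. Pilot goes to Station Beta with the cat and the fox.
2. Pilot goes back to Station Alpha alone.
3. Pilot goes to Station Beta with the duck.
4. Pilot goes back to Station Alpha alone.
5. Pilot goes to Station Beta with the ferret and the grain.
6. Pilot goes back to Station Alpha alone.
7. Pilot goes to Station Beta with the cabbage and the goose.

7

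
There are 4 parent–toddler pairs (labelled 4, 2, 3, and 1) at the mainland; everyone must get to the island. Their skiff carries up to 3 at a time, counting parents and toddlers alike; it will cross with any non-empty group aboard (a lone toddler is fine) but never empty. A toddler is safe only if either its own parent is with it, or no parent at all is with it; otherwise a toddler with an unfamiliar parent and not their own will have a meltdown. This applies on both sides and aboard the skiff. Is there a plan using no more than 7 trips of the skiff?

Counting alone: each trip to the island takes at most 3 across and each return brings at least 1 back, so after t trips out (and t−1 returns) at most 3t − (t−1) of the 8 are across; that first reaches 8 at t = 4, so at least 7 crossings are needed.
The safety rule pushes this higher. Following every safe sequence of crossings, the most of the 8 that can be at the island as the skiff arrives there on crossing 7 is 7 — never all 8.
So the move cannot be finished within 7 crossings. (The shortest complete plan takes 9:)
1. parent 4 and toddler 4 cross → the island.
2. parent 4 crosses ← the mainland.
3. parent 2, parent 4, and toddler 2 cross → the island.
4. parent 4 and toddler 4 cross ← the mainland.
5. parent 1, parent 3, and parent 4 cross → the island.
6. toddler 2 crosses ← the mainland.
7. toddler 2 and toddler 4 cross → the island.
8. toddler 4 crosses ← the mainland.
9. toddler 1, toddler 3, and toddler 4 cross → the island.

No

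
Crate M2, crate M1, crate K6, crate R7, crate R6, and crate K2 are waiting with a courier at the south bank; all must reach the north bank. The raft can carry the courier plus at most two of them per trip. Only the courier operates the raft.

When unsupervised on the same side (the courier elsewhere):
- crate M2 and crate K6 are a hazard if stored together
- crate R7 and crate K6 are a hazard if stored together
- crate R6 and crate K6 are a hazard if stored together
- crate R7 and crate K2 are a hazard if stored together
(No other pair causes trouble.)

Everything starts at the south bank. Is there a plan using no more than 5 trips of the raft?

No

Counting alone: the courier can take at most 2 across per trip to the north bank, so moving all 6 needs at least 3 loaded trips out, with a return between consecutive ones — at least 5 crossings.
The safety rule pushes this higher. Following every safe sequence of crossings, the most of the 6 that can be at the north bank as the raft arrives there on crossing 5 is 5 — never all 6.
So the move cannot be finished within 5 crossings. (The shortest complete plan takes 7:)
1. Courier goes to the north bank with crate K6 and crate R7.
2. Courier goes back to the south bank with crate K6.
3. Courier goes to the north bank with crate K6 and crate M2.
4. Courier goes back to the south bank with crate K6.
5. Courier goes to the north bank with crate M1 and crate R6.
6. Courier goes back to the south bank alone.
7. Courier goes to the north bank with crate K2 and crate K6.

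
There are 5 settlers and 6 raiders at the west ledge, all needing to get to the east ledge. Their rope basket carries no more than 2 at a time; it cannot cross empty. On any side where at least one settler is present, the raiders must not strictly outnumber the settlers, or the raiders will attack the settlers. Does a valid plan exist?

No

The raiders already outnumber the settlers at the west ledge before anyone moves, so the starting position itself is disallowed.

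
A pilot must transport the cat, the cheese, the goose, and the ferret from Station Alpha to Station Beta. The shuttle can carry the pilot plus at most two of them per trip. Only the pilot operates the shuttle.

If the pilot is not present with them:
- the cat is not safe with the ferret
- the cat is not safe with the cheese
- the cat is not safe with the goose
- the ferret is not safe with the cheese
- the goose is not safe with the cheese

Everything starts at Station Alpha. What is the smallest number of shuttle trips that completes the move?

Counting alone: the pilot can take at most 2 across per trip to Station Beta, so moving all 4 needs at least 2 loaded trips out, with a return between consecutive ones — at least 3 crossings.
The safety rule pushes this higher. Following every safe sequence of crossings, the most of the 4 that can be at Station Beta as the shuttle arrives there on crossing 3 is 3 — never all 4.
So no plan with fewer than 5 crossings exists, and this one achieves 5:
1. Pilot goes to Station Beta with the cat and the cheese.  [Station Alpha: the ferret, the goose | Station Beta: the cat, the cheese]
2. Pilot goes back to Station Alpha with the cat.  [Station Alpha: the cat, the ferret, the goose | Station Beta: the cheese]
3. Pilot goes to Station Beta with the ferret and the goose.  [Station Alpha: the cat | Station Beta: the cheese, the ferret, the goose]
4. Pilot goes back to Station Alpha with the cheese.  [Station Alpha: the cat, the cheese | Station Beta: the ferret, the goose]
5. Pilot goes to Station Beta with the cat and the cheese.  [Station Alpha: — | Station Beta: the cat, the cheese, the ferret, the goose]

5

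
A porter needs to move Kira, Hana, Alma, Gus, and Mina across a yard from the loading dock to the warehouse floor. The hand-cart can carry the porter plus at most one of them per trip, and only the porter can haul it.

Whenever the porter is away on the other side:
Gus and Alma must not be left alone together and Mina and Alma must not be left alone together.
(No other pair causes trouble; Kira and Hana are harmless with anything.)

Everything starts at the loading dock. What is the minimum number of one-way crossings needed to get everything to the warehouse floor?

11

Counting alone: the porter can take at most 1 across per trip to the warehouse floor, so moving all 5 needs at least 5 loaded trips out, with a return between consecutive ones — at least 9 crossings.
The safety rule pushes this higher. Following every safe sequence of crossings, the most of the 5 that can be at the warehouse floor as the hand-cart arrives there on crossing 9 is 4 — never all 5.
So no plan with fewer than 11 crossings exists, and this one achieves 11:
1. Porter goes to the warehouse floor with Alma.  [the loading dock: Gus, Hana, Kira, Mina | the warehouse floor: Alma]
2. Porter goes back to the loading dock alone.  [the loading dock: Gus, Hana, Kira, Mina | the warehouse floor: Alma]
3. Porter goes to the warehouse floor with Kira.  [the loading dock: Gus, Hana, Mina | the warehouse floor: Alma, Kira]
4. Porter goes back to the loading dock alone.  [the loading dock: Gus, Hana, Mina | the warehouse floor: Alma, Kira]
5. Porter goes to the warehouse floor with Hana.  [the loading dock: Gus, Mina | the warehouse floor: Alma, Hana, Kira]
6. Porter goes back to the loading dock alone.  [the loading dock: Gus, Mina | the warehouse floor: Alma, Hana, Kira]
7. Porter goes to the warehouse floor with Gus.  [the loading dock: Mina | the warehouse floor: Alma, Gus, Hana, Kira]
8. Porter goes back to the loading dock with Alma.  [the loading dock: Alma, Mina | the warehouse floor: Gus, Hana, Kira]
9. Porter goes to the warehouse floor with Mina.  [the loading dock: Alma | the warehouse floor: Gus, Hana, Kira, Mina]
10. Porter goes back to the loading dock alone.  [the loading dock: Alma | the warehouse floor: Gus, Hana, Kira, Mina]
11. Porter goes to the warehouse floor with Alma.  [the loading dock: — | the warehouse floor: Alma, Gus, Hana, Kira, Mina]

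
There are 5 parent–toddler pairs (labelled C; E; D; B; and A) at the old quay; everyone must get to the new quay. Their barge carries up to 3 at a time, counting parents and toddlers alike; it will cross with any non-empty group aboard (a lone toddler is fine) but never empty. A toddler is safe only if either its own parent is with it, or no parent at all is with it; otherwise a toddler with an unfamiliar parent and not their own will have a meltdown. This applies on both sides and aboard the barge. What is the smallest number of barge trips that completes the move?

11

Counting alone: each trip to the new quay takes at most 3 across and each return brings at least 1 back, so after t trips out (and t−1 returns) at most 3t − (t−1) of the 10 are across; that first reaches 10 at t = 5, so at least 9 crossings are needed.
The safety rule pushes this higher. Following every safe sequence of crossings, the most of the 10 that can be at the new quay as the barge arrives there on crossing 9 is 9 — never all 10.
So no plan with fewer than 11 crossings exists, and this one achieves 11:
1. parent C and toddler C cross → the new quay.
2. parent C crosses ← the old quay.
3. toddler B, toddler D, and toddler E cross → the new quay.
4. toddler C crosses ← the old quay.
5. parent B, parent D, and parent E cross → the new quay.
6. parent E and toddler E cross ← the old quay.
7. parent A, parent C, and parent E cross → the new quay.
8. toddler D crosses ← the old quay.
9. toddler C and toddler E cross → the new quay.
10. toddler C crosses ← the old quay.
11. toddler A, toddler C, and toddler D cross → the new quay.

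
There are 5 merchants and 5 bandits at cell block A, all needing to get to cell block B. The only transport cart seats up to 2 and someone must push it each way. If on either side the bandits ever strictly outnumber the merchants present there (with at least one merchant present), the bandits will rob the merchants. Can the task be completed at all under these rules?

No

Following every safe sequence of crossings from the start, the most of the 10 that can be at cell block B as the transport cart arrives there on crossings 1, 3, 5, 7 is 2, 3, 4, 5 respectively; the best ever achieved is 5 of 10.
From crossing 9 on, no configuration arises that was not already reachable earlier: only 13 distinct safe configurations (who is on which side, and where the transport cart is) can ever be reached, none of them has everyone across, and every continuation just revisits them. They are: 0 merchants + 0 bandits across (transport cart back at the start); 0 merchants + 1 bandit across (transport cart there); 0 merchants + 1 bandit across (transport cart back at the start); 0 merchants + 2 bandits across (transport cart there); 0 merchants + 2 bandits across (transport cart back at the start); 0 merchants + 3 bandits across (transport cart there); 0 merchants + 3 bandits across (transport cart back at the start); 0 merchants + 4 bandits across (transport cart there); 0 merchants + 4 bandits across (transport cart back at the start); 0 merchants + 5 bandits across (transport cart there); 1 merchant + 1 bandit across (transport cart there); 1 merchant + 1 bandit across (transport cart back at the start); 2 merchants + 2 bandits across (transport cart there). So no valid plan exists.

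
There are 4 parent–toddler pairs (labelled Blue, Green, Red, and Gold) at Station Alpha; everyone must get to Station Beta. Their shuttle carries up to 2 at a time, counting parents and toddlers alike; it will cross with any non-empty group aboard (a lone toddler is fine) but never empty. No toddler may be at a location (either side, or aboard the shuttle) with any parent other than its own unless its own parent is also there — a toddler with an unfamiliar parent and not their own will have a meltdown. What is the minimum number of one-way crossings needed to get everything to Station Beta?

impossible

Following every safe sequence of crossings from the start, the most of the 8 that can be at Station Beta as the shuttle arrives there on crossings 1, 3, 5 is 2, 3, 4 respectively; the best ever achieved is 4 of 8.
From crossing 7 on, no configuration arises that was not already reachable earlier: only 44 distinct safe configurations (who is on which side, and where the shuttle is) can ever be reached, none of them has everyone across, and every continuation just revisits them. So no valid plan exists.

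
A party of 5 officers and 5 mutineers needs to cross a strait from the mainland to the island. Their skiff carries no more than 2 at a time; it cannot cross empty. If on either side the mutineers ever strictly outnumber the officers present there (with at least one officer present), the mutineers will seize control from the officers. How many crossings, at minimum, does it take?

impossible

Following every safe sequence of crossings from the start, the most of the 10 that can be at the island as the skiff arrives there on crossings 1, 3, 5, 7 is 2, 3, 4, 5 respectively; the best ever achieved is 5 of 10.
From crossing 9 on, no configuration arises that was not already reachable earlier: only 13 distinct safe configurations (who is on which side, and where the skiff is) can ever be reached, none of them has everyone across, and every continuation just revisits them. They are: 0 officers + 0 mutineers across (skiff back at the start); 0 officers + 1 mutineer across (skiff there); 0 officers + 1 mutineer across (skiff back at the start); 0 officers + 2 mutineers across (skiff there); 0 officers + 2 mutineers across (skiff back at the start); 0 officers + 3 mutineers across (skiff there); 0 officers + 3 mutineers across (skiff back at the start); 0 officers + 4 mutineers across (skiff there); 0 officers + 4 mutineers across (skiff back at the start); 0 officers + 5 mutineers across (skiff there); 1 officer + 1 mutineer across (skiff there); 1 officer + 1 mutineer across (skiff back at the start); 2 officers + 2 mutineers across (skiff there). So no valid plan exists.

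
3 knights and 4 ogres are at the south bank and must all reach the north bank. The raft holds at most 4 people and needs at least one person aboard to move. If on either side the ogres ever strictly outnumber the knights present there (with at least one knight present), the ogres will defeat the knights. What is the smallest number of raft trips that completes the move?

The ogres already outnumber the knights at the south bank before anyone moves, so the starting position itself is disallowed.

impossible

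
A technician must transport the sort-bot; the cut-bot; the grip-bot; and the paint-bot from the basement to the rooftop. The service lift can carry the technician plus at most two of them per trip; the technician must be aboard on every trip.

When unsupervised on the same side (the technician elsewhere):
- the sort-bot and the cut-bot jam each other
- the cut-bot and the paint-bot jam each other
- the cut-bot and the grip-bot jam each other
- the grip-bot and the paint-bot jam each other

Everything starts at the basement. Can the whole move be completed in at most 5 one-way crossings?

Yes — this plan uses 5 crossings (≤ 5):
1. Technician goes to the rooftop with the cut-bot and the grip-bot.  [the basement: the paint-bot, the sort-bot | the rooftop: the cut-bot, the grip-bot]
2. Technician goes back to the basement with the cut-bot.  [the basement: the cut-bot, the paint-bot, the sort-bot | the rooftop: the grip-bot]
3. Technician goes to the rooftop with the cut-bot and the sort-bot.  [the basement: the paint-bot | the rooftop: the cut-bot, the grip-bot, the sort-bot]
4. Technician goes back to the basement with the cut-bot.  [the basement: the cut-bot, the paint-bot | the rooftop: the grip-bot, the sort-bot]
5. Technician goes to the rooftop with the cut-bot and the paint-bot.  [the basement: — | the rooftop: the cut-bot, the grip-bot, the paint-bot, the sort-bot]

Yes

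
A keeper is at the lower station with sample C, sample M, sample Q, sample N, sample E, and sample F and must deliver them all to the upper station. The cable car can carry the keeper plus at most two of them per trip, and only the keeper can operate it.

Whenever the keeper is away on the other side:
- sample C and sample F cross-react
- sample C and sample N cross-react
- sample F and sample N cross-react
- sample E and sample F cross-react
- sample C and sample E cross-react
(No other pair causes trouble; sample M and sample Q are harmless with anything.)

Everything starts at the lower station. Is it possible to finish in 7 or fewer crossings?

Counting alone: the keeper can take at most 2 across per trip to the upper station, so moving all 6 needs at least 3 loaded trips out, with a return between consecutive ones — at least 5 crossings.
The safety rule pushes this higher. Following every safe sequence of crossings, the most of the 6 that can be at the upper station as the cable car arrives there on crossings 5, 7 is 4, 5 respectively — never all 6.
So the move cannot be finished within 7 crossings. (The shortest complete plan takes 9:)
1. Keeper goes to the upper station with sample C and sample F.  [the lower station: sample E, sample M, sample N, sample Q | the upper station: sample C, sample F]
2. Keeper goes back to the lower station with sample C.  [the lower station: sample C, sample E, sample M, sample N, sample Q | the upper station: sample F]
3. Keeper goes to the upper station with sample C and sample M.  [the lower station: sample E, sample N, sample Q | the upper station: sample C, sample F, sample M]
4. Keeper goes back to the lower station with sample C.  [the lower station: sample C, sample E, sample N, sample Q | the upper station: sample F, sample M]
5. Keeper goes to the upper station with sample C and sample Q.  [the lower station: sample E, sample N | the upper station: sample C, sample F, sample M, sample Q]
6. Keeper goes back to the lower station with sample C.  [the lower station: sample C, sample E, sample N | the upper station: sample F, sample M, sample Q]
7. Keeper goes to the upper station with sample E and sample N.  [the lower station: sample C | the upper station: sample E, sample F, sample M, sample N, sample Q]
8. Keeper goes back to the lower station with sample F.  [the lower station: sample C, sample F | the upper station: sample E, sample M, sample N, sample Q]
9. Keeper goes to the upper station with sample C and sample F.  [the lower station: — | the upper station: sample C, sample E, sample F, sample M, sample N, sample Q]

No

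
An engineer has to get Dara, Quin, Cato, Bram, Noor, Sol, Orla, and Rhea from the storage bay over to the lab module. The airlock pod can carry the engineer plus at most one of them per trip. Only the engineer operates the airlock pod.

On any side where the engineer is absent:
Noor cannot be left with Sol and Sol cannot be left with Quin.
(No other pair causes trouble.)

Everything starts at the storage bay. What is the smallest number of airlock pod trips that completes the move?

17

Counting alone: the engineer can take at most 1 across per trip to the lab module, so moving all 8 needs at least 8 loaded trips out, with a return between consecutive ones — at least 15 crossings.
The safety rule pushes this higher. Following every safe sequence of crossings, the most of the 8 that can be at the lab module as the airlock pod arrives there on crossing 15 is 7 — never all 8.
So no plan with fewer than 17 crossings exists, and this one achieves 17:
1. Engineer goes to the lab module with Sol.  [the storage bay: Bram, Cato, Dara, Noor, Orla, Quin, Rhea | the lab module: Sol]
2. Engineer goes back to the storage bay alone.  [the storage bay: Bram, Cato, Dara, Noor, Orla, Quin, Rhea | the lab module: Sol]
3. Engineer goes to the lab module with Dara.  [the storage bay: Bram, Cato, Noor, Orla, Quin, Rhea | the lab module: Dara, Sol]
4. Engineer goes back to the storage bay alone.  [the storage bay: Bram, Cato, Noor, Orla, Quin, Rhea | the lab module: Dara, Sol]
5. Engineer goes to the lab module with Quin.  [the storage bay: Bram, Cato, Noor, Orla, Rhea | the lab module: Dara, Quin, Sol]
6. Engineer goes back to the storage bay with Sol.  [the storage bay: Bram, Cato, Noor, Orla, Rhea, Sol | the lab module: Dara, Quin]
7. Engineer goes to the lab module with Noor.  [the storage bay: Bram, Cato, Orla, Rhea, Sol | the lab module: Dara, Noor, Quin]
8. Engineer goes back to the storage bay alone.  [the storage bay: Bram, Cato, Orla, Rhea, Sol | the lab module: Dara, Noor, Quin]
9. Engineer goes to the lab module with Cato.  [the storage bay: Bram, Orla, Rhea, Sol | the lab module: Cato, Dara, Noor, Quin]
10. Engineer goes back to the storage bay alone.  [the storage bay: Bram, Orla, Rhea, Sol | the lab module: Cato, Dara, Noor, Quin]
11. Engineer goes to the lab module with Bram.  [the storage bay: Orla, Rhea, Sol | the lab module: Bram, Cato, Dara, Noor, Quin]
12. Engineer goes back to the storage bay alone.  [the storage bay: Orla, Rhea, Sol | the lab module: Bram, Cato, Dara, Noor, Quin]
13. Engineer goes to the lab module with Orla.  [the storage bay: Rhea, Sol | the lab module: Bram, Cato, Dara, Noor, Orla, Quin]
14. Engineer goes back to the storage bay alone.  [the storage bay: Rhea, Sol | the lab module: Bram, Cato, Dara, Noor, Orla, Quin]
15. Engineer goes to the lab module with Rhea.  [the storage bay: Sol | the lab module: Bram, Cato, Dara, Noor, Orla, Quin, Rhea]
16. Engineer goes back to the storage bay alone.  [the storage bay: Sol | the lab module: Bram, Cato, Dara, Noor, Orla, Quin, Rhea]
17. Engineer goes to the lab module with Sol.  [the storage bay: — | the lab module: Bram, Cato, Dara, Noor, Orla, Quin, Rhea, Sol]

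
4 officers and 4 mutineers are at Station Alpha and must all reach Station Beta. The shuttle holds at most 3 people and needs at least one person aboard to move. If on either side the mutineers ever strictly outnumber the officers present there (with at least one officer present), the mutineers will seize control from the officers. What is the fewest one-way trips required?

9

Counting alone: each trip to Station Beta takes at most 3 across and each return brings at least 1 back, so after t trips out (and t−1 returns) at most 3t − (t−1) of the 8 are across; that first reaches 8 at t = 4, so at least 7 crossings are needed.
The safety rule pushes this higher. Following every safe sequence of crossings, the most of the 8 that can be at Station Beta as the shuttle arrives there on crossing 7 is 7 — never all 8.
So no plan with fewer than 9 crossings exists, and this one achieves 9:
1. 2 mutineers → Station Beta.  (Station Alpha: 4O 2M; Station Beta: 0O 2M)
2. 1 mutineer ← Station Alpha.  (Station Alpha: 4O 3M; Station Beta: 0O 1M)
3. 3 mutineers → Station Beta.  (Station Alpha: 4O 0M; Station Beta: 0O 4M)
4. 1 mutineer ← Station Alpha.  (Station Alpha: 4O 1M; Station Beta: 0O 3M)
5. 3 officers → Station Beta.  (Station Alpha: 1O 1M; Station Beta: 3O 3M)
6. 1 officer and 1 mutineer ← Station Alpha.  (Station Alpha: 2O 2M; Station Beta: 2O 2M)
7. 2 officers → Station Beta.  (Station Alpha: 0O 2M; Station Beta: 4O 2M)
8. 1 mutineer ← Station Alpha.  (Station Alpha: 0O 3M; Station Beta: 4O 1M)
9. 3 mutineers → Station Beta.  (Station Alpha: 0O 0M; Station Beta: 4O 4M)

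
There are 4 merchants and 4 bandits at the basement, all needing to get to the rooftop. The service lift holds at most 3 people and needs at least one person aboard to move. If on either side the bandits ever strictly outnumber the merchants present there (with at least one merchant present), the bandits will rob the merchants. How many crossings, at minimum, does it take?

Counting alone: each trip to the rooftop takes at most 3 across and each return brings at least 1 back, so after t trips out (and t−1 returns) at most 3t − (t−1) of the 8 are across; that first reaches 8 at t = 4, so at least 7 crossings are needed.
The safety rule pushes this higher. Following every safe sequence of crossings, the most of the 8 that can be at the rooftop as the service lift arrives there on crossing 7 is 7 — never all 8.
So no plan with fewer than 9 crossings exists, and this one achieves 9:
1. 2 bandits → the rooftop.  (the basement: 4M 2B; the rooftop: 0M 2B)
2. 1 bandit ← the basement.  (the basement: 4M 3B; the rooftop: 0M 1B)
3. 3 bandits → the rooftop.  (the basement: 4M 0B; the rooftop: 0M 4B)
4. 1 bandit ← the basement.  (the basement: 4M 1B; the rooftop: 0M 3B)
5. 3 merchants → the rooftop.  (the basement: 1M 1B; the rooftop: 3M 3B)
6. 1 merchant and 1 bandit ← the basement.  (the basement: 2M 2B; the rooftop: 2M 2B)
7. 2 merchants → the rooftop.  (the basement: 0M 2B; the rooftop: 4M 2B)
8. 1 bandit ← the basement.  (the basement: 0M 3B; the rooftop: 4M 1B)
9. 3 bandits → the rooftop.  (the basement: 0M 0B; the rooftop: 4M 4B)

9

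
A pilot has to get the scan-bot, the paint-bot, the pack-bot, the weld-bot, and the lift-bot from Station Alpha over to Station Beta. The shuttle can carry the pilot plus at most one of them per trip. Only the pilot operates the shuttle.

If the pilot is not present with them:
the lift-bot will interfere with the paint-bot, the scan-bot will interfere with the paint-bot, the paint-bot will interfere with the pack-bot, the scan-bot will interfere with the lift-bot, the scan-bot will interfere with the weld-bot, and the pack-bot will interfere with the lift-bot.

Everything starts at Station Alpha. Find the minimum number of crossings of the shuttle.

impossible

Whatever the first load, the items left behind include a forbidden pair without the pilot. No opening move is safe, so no plan exists.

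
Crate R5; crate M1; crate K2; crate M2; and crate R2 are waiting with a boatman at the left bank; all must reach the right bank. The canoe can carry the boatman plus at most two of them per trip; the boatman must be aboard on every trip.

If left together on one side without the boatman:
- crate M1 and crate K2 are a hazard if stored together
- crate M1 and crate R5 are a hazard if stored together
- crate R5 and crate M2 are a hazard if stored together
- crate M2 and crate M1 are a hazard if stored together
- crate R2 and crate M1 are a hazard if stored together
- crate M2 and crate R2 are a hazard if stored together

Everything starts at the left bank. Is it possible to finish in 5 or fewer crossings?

No

Counting alone: the boatman can take at most 2 across per trip to the right bank, so moving all 5 needs at least 3 loaded trips out, with a return between consecutive ones — at least 5 crossings.
The safety rule pushes this higher. Following every safe sequence of crossings, the most of the 5 that can be at the right bank as the canoe arrives there on crossing 5 is 4 — never all 5.
So the move cannot be finished within 5 crossings. (The shortest complete plan takes 7:)
1. Boatman goes to the right bank with crate M1 and crate M2.
2. Boatman goes back to the left bank with crate M1.
3. Boatman goes to the right bank with crate K2 and crate M1.
4. Boatman goes back to the left bank with crate M1.
5. Boatman goes to the right bank with crate R2 and crate R5.
6. Boatman goes back to the left bank with crate M2.
7. Boatman goes to the right bank with crate M1 and crate M2.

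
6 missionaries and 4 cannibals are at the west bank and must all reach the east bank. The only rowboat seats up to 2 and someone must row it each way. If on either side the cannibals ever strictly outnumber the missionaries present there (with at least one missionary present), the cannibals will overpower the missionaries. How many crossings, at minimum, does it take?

Counting alone: each trip to the east bank takes at most 2 across and each return brings at least 1 back, so after t trips out (and t−1 returns) at most 2t − (t−1) of the 10 are across; that first reaches 10 at t = 9, so at least 17 crossings are needed.
The plan below uses exactly 17 crossings, so it is optimal:
1. 2 cannibals → the east bank.  (the west bank: 6M 2C; the east bank: 0M 2C)
2. 1 cannibal ← the west bank.  (the west bank: 6M 3C; the east bank: 0M 1C)
3. 2 cannibals → the east bank.  (the west bank: 6M 1C; the east bank: 0M 3C)
4. 1 cannibal ← the west bank.  (the west bank: 6M 2C; the east bank: 0M 2C)
5. 2 missionaries → the east bank.  (the west bank: 4M 2C; the east bank: 2M 2C)
6. 1 cannibal ← the west bank.  (the west bank: 4M 3C; the east bank: 2M 1C)
7. 1 missionary and 1 cannibal → the east bank.  (the west bank: 3M 2C; the east bank: 3M 2C)
8. 1 cannibal ← the west bank.  (the west bank: 3M 3C; the east bank: 3M 1C)
9. 2 cannibals → the east bank.  (the west bank: 3M 1C; the east bank: 3M 3C)
10. 1 cannibal ← the west bank.  (the west bank: 3M 2C; the east bank: 3M 2C)
11. 1 missionary and 1 cannibal → the east bank.  (the west bank: 2M 1C; the east bank: 4M 3C)
12. 1 cannibal ← the west bank.  (the west bank: 2M 2C; the east bank: 4M 2C)
13. 2 cannibals → the east bank.  (the west bank: 2M 0C; the east bank: 4M 4C)
14. 1 cannibal ← the west bank.  (the west bank: 2M 1C; the east bank: 4M 3C)
15. 1 missionary and 1 cannibal → the east bank.  (the west bank: 1M 0C; the east bank: 5M 4C)
16. 1 cannibal ← the west bank.  (the west bank: 1M 1C; the east bank: 5M 3C)
17. 1 missionary and 1 cannibal → the east bank.  (the west bank: 0M 0C; the east bank: 6M 4C)

17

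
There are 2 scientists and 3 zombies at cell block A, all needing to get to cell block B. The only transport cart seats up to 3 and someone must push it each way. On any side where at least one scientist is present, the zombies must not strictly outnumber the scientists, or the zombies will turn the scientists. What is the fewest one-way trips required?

impossible

The zombies already outnumber the scientists at cell block A before anyone moves, so the starting position itself is disallowed.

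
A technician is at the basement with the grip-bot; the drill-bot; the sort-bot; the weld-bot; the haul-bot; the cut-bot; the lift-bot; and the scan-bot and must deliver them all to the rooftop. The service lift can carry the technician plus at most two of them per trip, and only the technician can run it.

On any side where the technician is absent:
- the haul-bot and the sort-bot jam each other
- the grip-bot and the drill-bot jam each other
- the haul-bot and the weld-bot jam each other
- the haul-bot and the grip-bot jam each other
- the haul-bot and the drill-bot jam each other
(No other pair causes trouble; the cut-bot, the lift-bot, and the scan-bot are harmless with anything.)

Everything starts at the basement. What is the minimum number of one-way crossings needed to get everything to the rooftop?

13

Counting alone: the technician can take at most 2 across per trip to the rooftop, so moving all 8 needs at least 4 loaded trips out, with a return between consecutive ones — at least 7 crossings.
The safety rule pushes this higher. Following every safe sequence of crossings, the most of the 8 that can be at the rooftop as the service lift arrives there on crossings 7, 9, 11 is 5, 6, 7 respectively — never all 8.
So no plan with fewer than 13 crossings exists, and this one achieves 13:
1. Technician goes to the rooftop with the grip-bot and the haul-bot.
2. Technician goes back to the basement with the grip-bot.
3. Technician goes to the rooftop with the grip-bot and the sort-bot.
4. Technician goes back to the basement with the haul-bot.
5. Technician goes to the rooftop with the drill-bot and the weld-bot.
6. Technician goes back to the basement with the grip-bot.
7. Technician goes to the rooftop with the cut-bot and the grip-bot.
8. Technician goes back to the basement with the grip-bot.
9. Technician goes to the rooftop with the grip-bot and the lift-bot.
10. Technician goes back to the basement with the grip-bot.
11. Technician goes to the rooftop with the grip-bot and the scan-bot.
12. Technician goes back to the basement with the grip-bot.
13. Technician goes to the rooftop with the grip-bot and the haul-bot.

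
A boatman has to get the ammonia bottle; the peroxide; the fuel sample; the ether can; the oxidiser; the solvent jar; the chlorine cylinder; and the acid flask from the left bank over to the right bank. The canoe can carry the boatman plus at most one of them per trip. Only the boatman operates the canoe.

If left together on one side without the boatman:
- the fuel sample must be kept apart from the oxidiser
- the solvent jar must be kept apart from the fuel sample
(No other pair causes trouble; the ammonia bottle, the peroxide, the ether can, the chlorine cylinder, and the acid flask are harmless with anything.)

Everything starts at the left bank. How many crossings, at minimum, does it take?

17

Counting alone: the boatman can take at most 1 across per trip to the right bank, so moving all 8 needs at least 8 loaded trips out, with a return between consecutive ones — at least 15 crossings.
The safety rule pushes this higher. Following every safe sequence of crossings, the most of the 8 that can be at the right bank as the canoe arrives there on crossing 15 is 7 — never all 8.
So no plan with fewer than 17 crossings exists, and this one achieves 17:
1. Boatman goes to the right bank with the fuel sample.
2. Boatman goes back to the left bank alone.
3. Boatman goes to the right bank with the ammonia bottle.
4. Boatman goes back to the left bank alone.
5. Boatman goes to the right bank with the peroxide.
6. Boatman goes back to the left bank alone.
7. Boatman goes to the right bank with the ether can.
8. Boatman goes back to the left bank alone.
9. Boatman goes to the right bank with the oxidiser.
10. Boatman goes back to the left bank with the fuel sample.
11. Boatman goes to the right bank with the solvent jar.
12. Boatman goes back to the left bank alone.
13. Boatman goes to the right bank with the chlorine cylinder.
14. Boatman goes back to the left bank alone.
15. Boatman goes to the right bank with the acid flask.
16. Boatman goes back to the left bank alone.
17. Boatman goes to the right bank with the fuel sample.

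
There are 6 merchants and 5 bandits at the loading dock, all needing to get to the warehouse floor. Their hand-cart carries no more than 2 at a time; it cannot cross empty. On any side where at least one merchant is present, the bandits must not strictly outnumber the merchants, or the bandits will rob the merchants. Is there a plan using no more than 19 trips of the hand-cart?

Yes — this plan uses 19 crossings (≤ 19):
1. 2 bandits → the warehouse floor.  (the loading dock: 6M 3B; the warehouse floor: 0M 2B)
2. 1 bandit ← the loading dock.  (the loading dock: 6M 4B; the warehouse floor: 0M 1B)
3. 2 bandits → the warehouse floor.  (the loading dock: 6M 2B; the warehouse floor: 0M 3B)
4. 1 bandit ← the loading dock.  (the loading dock: 6M 3B; the warehouse floor: 0M 2B)
5. 2 merchants → the warehouse floor.  (the loading dock: 4M 3B; the warehouse floor: 2M 2B)
6. 1 bandit ← the loading dock.  (the loading dock: 4M 4B; the warehouse floor: 2M 1B)
7. 1 merchant and 1 bandit → the warehouse floor.  (the loading dock: 3M 3B; the warehouse floor: 3M 2B)
8. 1 merchant ← the loading dock.  (the loading dock: 4M 3B; the warehouse floor: 2M 2B)
9. 1 merchant and 1 bandit → the warehouse floor.  (the loading dock: 3M 2B; the warehouse floor: 3M 3B)
10. 1 bandit ← the loading dock.  (the loading dock: 3M 3B; the warehouse floor: 3M 2B)
11. 1 merchant and 1 bandit → the warehouse floor.  (the loading dock: 2M 2B; the warehouse floor: 4M 3B)
12. 1 merchant ← the loading dock.  (the loading dock: 3M 2B; the warehouse floor: 3M 3B)
13. 1 merchant and 1 bandit → the warehouse floor.  (the loading dock: 2M 1B; the warehouse floor: 4M 4B)
14. 1 bandit ← the loading dock.  (the loading dock: 2M 2B; the warehouse floor: 4M 3B)
15. 1 merchant and 1 bandit → the warehouse floor.  (the loading dock: 1M 1B; the warehouse floor: 5M 4B)
16. 1 merchant ← the loading dock.  (the loading dock: 2M 1B; the warehouse floor: 4M 4B)
17. 1 merchant and 1 bandit → the warehouse floor.  (the loading dock: 1M 0B; the warehouse floor: 5M 5B)
18. 1 bandit ← the loading dock.  (the loading dock: 1M 1B; the warehouse floor: 5M 4B)
19. 1 merchant and 1 bandit → the warehouse floor.  (the loading dock: 0M 0B; the warehouse floor: 6M 5B)

Yes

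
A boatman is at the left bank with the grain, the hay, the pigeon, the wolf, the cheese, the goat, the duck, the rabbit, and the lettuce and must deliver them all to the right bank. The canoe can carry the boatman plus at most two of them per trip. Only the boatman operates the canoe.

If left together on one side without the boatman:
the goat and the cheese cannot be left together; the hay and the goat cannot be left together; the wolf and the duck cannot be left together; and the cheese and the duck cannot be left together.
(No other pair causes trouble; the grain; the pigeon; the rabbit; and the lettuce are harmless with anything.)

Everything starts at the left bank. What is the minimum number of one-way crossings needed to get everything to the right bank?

11

Counting alone: the boatman can take at most 2 across per trip to the right bank, so moving all 9 needs at least 5 loaded trips out, with a return between consecutive ones — at least 9 crossings.
The safety rule pushes this higher. Following every safe sequence of crossings, the most of the 9 that can be at the right bank as the canoe arrives there on crossing 9 is 8 — never all 9.
So no plan with fewer than 11 crossings exists, and this one achieves 11:
1. Boatman goes to the right bank with the duck and the goat.
2. Boatman goes back to the left bank alone.
3. Boatman goes to the right bank with the grain.
4. Boatman goes back to the left bank alone.
5. Boatman goes to the right bank with the hay and the pigeon.
6. Boatman goes back to the left bank with the goat.
7. Boatman goes to the right bank with the cheese and the wolf.
8. Boatman goes back to the left bank with the duck.
9. Boatman goes to the right bank with the lettuce and the rabbit.
10. Boatman goes back to the left bank alone.
11. Boatman goes to the right bank with the duck and the goat.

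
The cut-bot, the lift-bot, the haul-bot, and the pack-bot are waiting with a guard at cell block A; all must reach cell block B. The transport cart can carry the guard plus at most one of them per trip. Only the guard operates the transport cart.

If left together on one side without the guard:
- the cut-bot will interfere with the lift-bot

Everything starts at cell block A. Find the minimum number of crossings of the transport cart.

7

Counting alone: the guard can take at most 1 across per trip to cell block B, so moving all 4 needs at least 4 loaded trips out, with a return between consecutive ones — at least 7 crossings.
The plan below uses exactly 7 crossings, so it is optimal:
1. Guard goes to cell block B with the cut-bot.  [cell block A: the haul-bot, the lift-bot, the pack-bot | cell block B: the cut-bot]
2. Guard goes back to cell block A alone.  [cell block A: the haul-bot, the lift-bot, the pack-bot | cell block B: the cut-bot]
3. Guard goes to cell block B with the haul-bot.  [cell block A: the lift-bot, the pack-bot | cell block B: the cut-bot, the haul-bot]
4. Guard goes back to cell block A alone.  [cell block A: the lift-bot, the pack-bot | cell block B: the cut-bot, the haul-bot]
5. Guard goes to cell block B with the pack-bot.  [cell block A: the lift-bot | cell block B: the cut-bot, the haul-bot, the pack-bot]
6. Guard goes back to cell block A alone.  [cell block A: the lift-bot | cell block B: the cut-bot, the haul-bot, the pack-bot]
7. Guard goes to cell block B with the lift-bot.  [cell block A: — | cell block B: the cut-bot, the haul-bot, the lift-bot, the pack-bot]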